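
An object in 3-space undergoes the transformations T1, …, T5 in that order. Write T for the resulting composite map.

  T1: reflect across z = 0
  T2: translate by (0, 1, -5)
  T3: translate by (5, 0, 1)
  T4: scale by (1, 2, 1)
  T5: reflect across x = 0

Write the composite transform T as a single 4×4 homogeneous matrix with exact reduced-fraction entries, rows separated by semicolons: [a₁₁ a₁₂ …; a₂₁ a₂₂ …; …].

T1 = [1 0 0 0; 0 1 0 0; 0 0 -1 0; 0 0 0 1]
T2·T1 = [1 0 0 0; 0 1 0 1; 0 0 -1 -5; 0 0 0 1]
T3·…·T1 = [1 0 0 5; 0 1 0 1; 0 0 -1 -4; 0 0 0 1]
T4·…·T1 = [1 0 0 5; 0 2 0 2; 0 0 -1 -4; 0 0 0 1]
T5·…·T1 = [-1 0 0 -5; 0 2 0 2; 0 0 -1 -4; 0 0 0 1]

T = [-1 0 0 -5; 0 2 0 2; 0 0 -1 -4; 0 0 0 1]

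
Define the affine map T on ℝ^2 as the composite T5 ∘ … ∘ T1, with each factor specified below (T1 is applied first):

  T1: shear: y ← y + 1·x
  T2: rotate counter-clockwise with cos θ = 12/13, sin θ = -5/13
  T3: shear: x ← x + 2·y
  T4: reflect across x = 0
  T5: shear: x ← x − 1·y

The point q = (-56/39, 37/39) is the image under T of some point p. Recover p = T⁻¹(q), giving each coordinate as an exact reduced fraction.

p = (-5/3, 2)

T1 = [1 0 0; 1 1 0; 0 0 1]
T2·T1 = [17/13 5/13 0; 7/13 12/13 0; 0 0 1]
T3·…·T1 = [31/13 29/13 0; 7/13 12/13 0; 0 0 1]
T4·…·T1 = [-31/13 -29/13 0; 7/13 12/13 0; 0 0 1]
T5·…·T1 = [-38/13 -41/13 0; 7/13 12/13 0; 0 0 1]
det M = -1; M⁻¹ = [-12/13 -41/13 0; 7/13 38/13 0; 0 0 1]
M⁻¹ · (-56/39, 37/39)ᵀ = (-5/3, 2)ᵀ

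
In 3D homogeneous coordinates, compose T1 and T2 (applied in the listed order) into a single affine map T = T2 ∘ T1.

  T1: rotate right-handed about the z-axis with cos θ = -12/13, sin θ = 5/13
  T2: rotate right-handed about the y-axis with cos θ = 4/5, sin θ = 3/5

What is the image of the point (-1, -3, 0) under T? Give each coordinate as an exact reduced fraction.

T(p) = (108/65, 31/13, -81/65)

T1 rotate right-handed about the z-axis with cos θ = -12/13, sin θ = 5/13: (-1, -3, 0) → (27/13, 31/13, 0)
T2 rotate right-handed about the y-axis with cos θ = 4/5, sin θ = 3/5: (27/13, 31/13, 0) → (108/65, 31/13, -81/65)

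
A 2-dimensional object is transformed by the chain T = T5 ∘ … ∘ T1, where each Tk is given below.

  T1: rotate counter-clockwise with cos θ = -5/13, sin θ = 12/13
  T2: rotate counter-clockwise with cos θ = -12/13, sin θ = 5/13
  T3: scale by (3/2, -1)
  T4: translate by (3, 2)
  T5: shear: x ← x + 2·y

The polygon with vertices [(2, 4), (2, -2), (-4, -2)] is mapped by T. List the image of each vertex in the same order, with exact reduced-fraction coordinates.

image vertices: (17, 4), (8, 4), (-4, -2)

T1 rotate counter-clockwise with cos θ = -5/13, sin θ = 12/13: (2, 4) → (-58/13, 4/13); (2, -2) → (14/13, 34/13); (-4, -2) → (44/13, -38/13)
T2 rotate counter-clockwise with cos θ = -12/13, sin θ = 5/13: (-58/13, 4/13) → (4, -2); (14/13, 34/13) → (-2, -2); (44/13, -38/13) → (-2, 4)
T3 scale by (3/2, -1): (4, -2) → (6, 2); (-2, -2) → (-3, 2); (-2, 4) → (-3, -4)
T4 translate by (3, 2): (6, 2) → (9, 4); (-3, 2) → (0, 4); (-3, -4) → (0, -2)
T5 shear: x ← x + 2·y: (9, 4) → (17, 4); (0, 4) → (8, 4); (0, -2) → (-4, -2)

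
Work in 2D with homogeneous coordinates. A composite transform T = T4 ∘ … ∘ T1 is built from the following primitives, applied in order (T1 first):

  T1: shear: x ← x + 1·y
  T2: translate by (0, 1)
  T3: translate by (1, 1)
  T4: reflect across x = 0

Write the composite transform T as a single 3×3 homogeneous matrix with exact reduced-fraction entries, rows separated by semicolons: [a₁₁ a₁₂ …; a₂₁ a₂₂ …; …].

T1 = [1 1 0; 0 1 0; 0 0 1]
T2·T1 = [1 1 0; 0 1 1; 0 0 1]
T3·…·T1 = [1 1 1; 0 1 2; 0 0 1]
T4·…·T1 = [-1 -1 -1; 0 1 2; 0 0 1]

T = [-1 -1 -1; 0 1 2; 0 0 1]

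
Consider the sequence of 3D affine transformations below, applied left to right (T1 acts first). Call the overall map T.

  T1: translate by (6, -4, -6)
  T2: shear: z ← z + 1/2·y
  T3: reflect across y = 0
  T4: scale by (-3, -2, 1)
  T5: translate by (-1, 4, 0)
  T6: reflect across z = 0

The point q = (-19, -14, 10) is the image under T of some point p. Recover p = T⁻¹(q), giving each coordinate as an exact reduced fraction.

T1 = [1 0 0 6; 0 1 0 -4; 0 0 1 -6; 0 0 0 1]
T2·T1 = [1 0 0 6; 0 1 0 -4; 0 1/2 1 -8; 0 0 0 1]
T3·…·T1 = [1 0 0 6; 0 -1 0 4; 0 1/2 1 -8; 0 0 0 1]
T4·…·T1 = [-3 0 0 -18; 0 2 0 -8; 0 1/2 1 -8; 0 0 0 1]
T5·…·T1 = [-3 0 0 -19; 0 2 0 -4; 0 1/2 1 -8; 0 0 0 1]
T6·…·T1 = [-3 0 0 -19; 0 2 0 -4; 0 -1/2 -1 8; 0 0 0 1]
det M = 6; M⁻¹ = [-1/3 0 0 -19/3; 0 1/2 0 2; 0 -1/4 -1 7; 0 0 0 1]
M⁻¹ · (-19, -14, 10)ᵀ = (0, -5, 1/2)ᵀ

p = (0, -5, 1/2)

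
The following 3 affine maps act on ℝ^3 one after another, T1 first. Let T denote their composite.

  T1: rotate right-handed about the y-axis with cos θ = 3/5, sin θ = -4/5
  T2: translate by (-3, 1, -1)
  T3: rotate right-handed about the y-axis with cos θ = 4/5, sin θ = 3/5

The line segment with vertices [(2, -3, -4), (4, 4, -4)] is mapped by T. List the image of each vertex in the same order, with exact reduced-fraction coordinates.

image vertices: (1/25, -2, -57/25), (49/25, 5, -43/25)

T1 rotate right-handed about the y-axis with cos θ = 3/5, sin θ = -4/5: (2, -3, -4) → (22/5, -3, -4/5); (4, 4, -4) → (28/5, 4, 4/5)
T2 translate by (-3, 1, -1): (22/5, -3, -4/5) → (7/5, -2, -9/5); (28/5, 4, 4/5) → (13/5, 5, -1/5)
T3 rotate right-handed about the y-axis with cos θ = 4/5, sin θ = 3/5: (7/5, -2, -9/5) → (1/25, -2, -57/25); (13/5, 5, -1/5) → (49/25, 5, -43/25)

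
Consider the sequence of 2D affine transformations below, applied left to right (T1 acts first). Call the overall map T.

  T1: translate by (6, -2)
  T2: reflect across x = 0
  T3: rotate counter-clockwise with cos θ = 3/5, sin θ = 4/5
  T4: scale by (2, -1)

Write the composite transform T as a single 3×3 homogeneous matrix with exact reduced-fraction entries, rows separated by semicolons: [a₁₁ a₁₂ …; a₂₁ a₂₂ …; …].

T1 = [1 0 6; 0 1 -2; 0 0 1]
T2·T1 = [-1 0 -6; 0 1 -2; 0 0 1]
T3·…·T1 = [-3/5 -4/5 -2; -4/5 3/5 -6; 0 0 1]
T4·…·T1 = [-6/5 -8/5 -4; 4/5 -3/5 6; 0 0 1]

T = [-6/5 -8/5 -4; 4/5 -3/5 6; 0 0 1]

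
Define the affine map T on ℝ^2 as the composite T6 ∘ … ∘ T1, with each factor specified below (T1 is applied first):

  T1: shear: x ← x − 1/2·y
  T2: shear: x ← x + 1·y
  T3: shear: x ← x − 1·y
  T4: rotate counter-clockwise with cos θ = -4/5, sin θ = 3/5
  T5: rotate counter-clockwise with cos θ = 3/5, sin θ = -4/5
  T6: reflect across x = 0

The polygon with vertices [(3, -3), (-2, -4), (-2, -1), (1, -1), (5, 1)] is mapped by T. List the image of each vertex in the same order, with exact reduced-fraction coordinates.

T1 shear: x ← x − 1/2·y: (3, -3) → (9/2, -3); (-2, -4) → (0, -4); (-2, -1) → (-3/2, -1); (1, -1) → (3/2, -1); (5, 1) → (9/2, 1)
T2 shear: x ← x + 1·y: (9/2, -3) → (3/2, -3); (0, -4) → (-4, -4); (-3/2, -1) → (-5/2, -1); (3/2, -1) → (1/2, -1); (9/2, 1) → (11/2, 1)
T3 shear: x ← x − 1·y: (3/2, -3) → (9/2, -3); (-4, -4) → (0, -4); (-5/2, -1) → (-3/2, -1); (1/2, -1) → (3/2, -1); (11/2, 1) → (9/2, 1)
T4 rotate counter-clockwise with cos θ = -4/5, sin θ = 3/5: (9/2, -3) → (-9/5, 51/10); (0, -4) → (12/5, 16/5); (-3/2, -1) → (9/5, -1/10); (3/2, -1) → (-3/5, 17/10); (9/2, 1) → (-21/5, 19/10)
T5 rotate counter-clockwise with cos θ = 3/5, sin θ = -4/5: (-9/5, 51/10) → (3, 9/2); (12/5, 16/5) → (4, 0); (9/5, -1/10) → (1, -3/2); (-3/5, 17/10) → (1, 3/2); (-21/5, 19/10) → (-1, 9/2)
T6 reflect across x = 0: (3, 9/2) → (-3, 9/2); (4, 0) → (-4, 0); (1, -3/2) → (-1, -3/2); (1, 3/2) → (-1, 3/2); (-1, 9/2) → (1, 9/2)

image vertices: (-3, 9/2), (-4, 0), (-1, -3/2), (-1, 3/2), (1, 9/2)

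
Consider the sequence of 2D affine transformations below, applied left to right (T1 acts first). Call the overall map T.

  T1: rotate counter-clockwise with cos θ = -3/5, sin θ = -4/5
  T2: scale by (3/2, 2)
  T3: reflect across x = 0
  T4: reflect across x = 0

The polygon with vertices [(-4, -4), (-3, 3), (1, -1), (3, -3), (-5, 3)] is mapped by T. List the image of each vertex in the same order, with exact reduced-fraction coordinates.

image vertices: (-6/5, 56/5), (63/10, 6/5), (-21/10, -2/5), (-63/10, -6/5), (81/10, 22/5)

T1 rotate counter-clockwise with cos θ = -3/5, sin θ = -4/5: (-4, -4) → (-4/5, 28/5); (-3, 3) → (21/5, 3/5); (1, -1) → (-7/5, -1/5); (3, -3) → (-21/5, -3/5); (-5, 3) → (27/5, 11/5)
T2 scale by (3/2, 2): (-4/5, 28/5) → (-6/5, 56/5); (21/5, 3/5) → (63/10, 6/5); (-7/5, -1/5) → (-21/10, -2/5); (-21/5, -3/5) → (-63/10, -6/5); (27/5, 11/5) → (81/10, 22/5)
T3 reflect across x = 0: (-6/5, 56/5) → (6/5, 56/5); (63/10, 6/5) → (-63/10, 6/5); (-21/10, -2/5) → (21/10, -2/5); (-63/10, -6/5) → (63/10, -6/5); (81/10, 22/5) → (-81/10, 22/5)
T4 reflect across x = 0: (6/5, 56/5) → (-6/5, 56/5); (-63/10, 6/5) → (63/10, 6/5); (21/10, -2/5) → (-21/10, -2/5); (63/10, -6/5) → (-63/10, -6/5); (-81/10, 22/5) → (81/10, 22/5)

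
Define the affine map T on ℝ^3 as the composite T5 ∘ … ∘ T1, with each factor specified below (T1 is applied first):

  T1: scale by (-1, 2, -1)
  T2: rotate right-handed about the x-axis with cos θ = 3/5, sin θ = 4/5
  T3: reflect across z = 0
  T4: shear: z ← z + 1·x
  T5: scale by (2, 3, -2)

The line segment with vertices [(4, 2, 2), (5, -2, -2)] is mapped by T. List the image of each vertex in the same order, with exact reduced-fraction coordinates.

T1 scale by (-1, 2, -1): (4, 2, 2) → (-4, 4, -2); (5, -2, -2) → (-5, -4, 2)
T2 rotate right-handed about the x-axis with cos θ = 3/5, sin θ = 4/5: (-4, 4, -2) → (-4, 4, 2); (-5, -4, 2) → (-5, -4, -2)
T3 reflect across z = 0: (-4, 4, 2) → (-4, 4, -2); (-5, -4, -2) → (-5, -4, 2)
T4 shear: z ← z + 1·x: (-4, 4, -2) → (-4, 4, -6); (-5, -4, 2) → (-5, -4, -3)
T5 scale by (2, 3, -2): (-4, 4, -6) → (-8, 12, 12); (-5, -4, -3) → (-10, -12, 6)

image vertices: (-8, 12, 12), (-10, -12, 6)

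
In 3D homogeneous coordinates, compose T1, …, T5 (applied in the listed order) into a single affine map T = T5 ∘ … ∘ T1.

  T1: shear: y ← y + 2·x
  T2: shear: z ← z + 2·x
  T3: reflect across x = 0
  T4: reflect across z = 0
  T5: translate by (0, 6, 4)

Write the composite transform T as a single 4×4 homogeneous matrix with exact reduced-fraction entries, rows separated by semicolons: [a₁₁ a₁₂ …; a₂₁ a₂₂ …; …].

T1 = [1 0 0 0; 2 1 0 0; 0 0 1 0; 0 0 0 1]
T2·T1 = [1 0 0 0; 2 1 0 0; 2 0 1 0; 0 0 0 1]
T3·…·T1 = [-1 0 0 0; 2 1 0 0; 2 0 1 0; 0 0 0 1]
T4·…·T1 = [-1 0 0 0; 2 1 0 0; -2 0 -1 0; 0 0 0 1]
T5·…·T1 = [-1 0 0 0; 2 1 0 6; -2 0 -1 4; 0 0 0 1]

T = [-1 0 0 0; 2 1 0 6; -2 0 -1 4; 0 0 0 1]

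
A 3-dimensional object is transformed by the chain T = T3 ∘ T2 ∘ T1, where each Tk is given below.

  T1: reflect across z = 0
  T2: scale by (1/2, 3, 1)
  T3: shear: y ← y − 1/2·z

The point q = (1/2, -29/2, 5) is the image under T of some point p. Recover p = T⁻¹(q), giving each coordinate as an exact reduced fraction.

p = (1, -4, -5)

T1 = [1 0 0 0; 0 1 0 0; 0 0 -1 0; 0 0 0 1]
T2·T1 = [1/2 0 0 0; 0 3 0 0; 0 0 -1 0; 0 0 0 1]
T3·…·T1 = [1/2 0 0 0; 0 3 1/2 0; 0 0 -1 0; 0 0 0 1]
det M = -3/2; M⁻¹ = [2 0 0 0; 0 1/3 1/6 0; 0 0 -1 0; 0 0 0 1]
M⁻¹ · (1/2, -29/2, 5)ᵀ = (1, -4, -5)ᵀ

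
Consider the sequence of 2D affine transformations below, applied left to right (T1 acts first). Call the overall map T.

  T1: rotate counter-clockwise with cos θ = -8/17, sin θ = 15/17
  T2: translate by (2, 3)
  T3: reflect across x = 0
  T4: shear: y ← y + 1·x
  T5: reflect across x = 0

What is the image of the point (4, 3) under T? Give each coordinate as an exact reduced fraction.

T(p) = (-43/17, 130/17)

T1 rotate counter-clockwise with cos θ = -8/17, sin θ = 15/17: (4, 3) → (-77/17, 36/17)
T2 translate by (2, 3): (-77/17, 36/17) → (-43/17, 87/17)
T3 reflect across x = 0: (-43/17, 87/17) → (43/17, 87/17)
T4 shear: y ← y + 1·x: (43/17, 87/17) → (43/17, 130/17)
T5 reflect across x = 0: (43/17, 130/17) → (-43/17, 130/17)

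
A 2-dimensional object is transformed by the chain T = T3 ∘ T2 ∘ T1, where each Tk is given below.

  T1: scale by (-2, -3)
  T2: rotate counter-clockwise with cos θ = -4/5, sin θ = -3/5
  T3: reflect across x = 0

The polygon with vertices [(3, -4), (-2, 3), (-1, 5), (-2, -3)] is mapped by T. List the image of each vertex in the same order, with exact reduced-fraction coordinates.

image vertices: (-12, -6), (43/5, 24/5), (53/5, 54/5), (-11/5, -48/5)

T1 scale by (-2, -3): (3, -4) → (-6, 12); (-2, 3) → (4, -9); (-1, 5) → (2, -15); (-2, -3) → (4, 9)
T2 rotate counter-clockwise with cos θ = -4/5, sin θ = -3/5: (-6, 12) → (12, -6); (4, -9) → (-43/5, 24/5); (2, -15) → (-53/5, 54/5); (4, 9) → (11/5, -48/5)
T3 reflect across x = 0: (12, -6) → (-12, -6); (-43/5, 24/5) → (43/5, 24/5); (-53/5, 54/5) → (53/5, 54/5); (11/5, -48/5) → (-11/5, -48/5)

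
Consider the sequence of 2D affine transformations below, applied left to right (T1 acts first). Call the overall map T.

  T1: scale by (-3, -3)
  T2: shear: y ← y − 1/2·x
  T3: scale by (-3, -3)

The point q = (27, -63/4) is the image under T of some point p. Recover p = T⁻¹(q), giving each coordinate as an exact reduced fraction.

T1 = [-3 0 0; 0 -3 0; 0 0 1]
T2·T1 = [-3 0 0; 3/2 -3 0; 0 0 1]
T3·…·T1 = [9 0 0; -9/2 9 0; 0 0 1]
det M = 81; M⁻¹ = [1/9 0 0; 1/18 1/9 0; 0 0 1]
M⁻¹ · (27, -63/4)ᵀ = (3, -1/4)ᵀ

p = (3, -1/4)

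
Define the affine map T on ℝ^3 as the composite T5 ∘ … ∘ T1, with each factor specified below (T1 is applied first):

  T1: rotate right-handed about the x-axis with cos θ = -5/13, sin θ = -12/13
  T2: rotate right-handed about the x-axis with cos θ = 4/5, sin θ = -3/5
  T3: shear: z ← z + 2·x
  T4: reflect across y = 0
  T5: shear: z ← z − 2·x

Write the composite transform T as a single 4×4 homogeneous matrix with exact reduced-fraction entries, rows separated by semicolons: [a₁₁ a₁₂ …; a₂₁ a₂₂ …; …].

T1 = [1 0 0 0; 0 -5/13 12/13 0; 0 -12/13 -5/13 0; 0 0 0 1]
T2·T1 = [1 0 0 0; 0 -56/65 33/65 0; 0 -33/65 -56/65 0; 0 0 0 1]
T3·…·T1 = [1 0 0 0; 0 -56/65 33/65 0; 2 -33/65 -56/65 0; 0 0 0 1]
T4·…·T1 = [1 0 0 0; 0 56/65 -33/65 0; 2 -33/65 -56/65 0; 0 0 0 1]
T5·…·T1 = [1 0 0 0; 0 56/65 -33/65 0; 0 -33/65 -56/65 0; 0 0 0 1]

T = [1 0 0 0; 0 56/65 -33/65 0; 0 -33/65 -56/65 0; 0 0 0 1]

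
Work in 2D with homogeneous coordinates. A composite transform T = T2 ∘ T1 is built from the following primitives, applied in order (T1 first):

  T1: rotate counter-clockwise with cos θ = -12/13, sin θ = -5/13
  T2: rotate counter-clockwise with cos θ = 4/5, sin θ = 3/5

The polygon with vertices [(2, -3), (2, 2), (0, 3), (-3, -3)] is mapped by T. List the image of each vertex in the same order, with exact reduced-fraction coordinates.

T1 rotate counter-clockwise with cos θ = -12/13, sin θ = -5/13: (2, -3) → (-3, 2); (2, 2) → (-14/13, -34/13); (0, 3) → (15/13, -36/13); (-3, -3) → (21/13, 51/13)
T2 rotate counter-clockwise with cos θ = 4/5, sin θ = 3/5: (-3, 2) → (-18/5, -1/5); (-14/13, -34/13) → (46/65, -178/65); (15/13, -36/13) → (168/65, -99/65); (21/13, 51/13) → (-69/65, 267/65)

image vertices: (-18/5, -1/5), (46/65, -178/65), (168/65, -99/65), (-69/65, 267/65)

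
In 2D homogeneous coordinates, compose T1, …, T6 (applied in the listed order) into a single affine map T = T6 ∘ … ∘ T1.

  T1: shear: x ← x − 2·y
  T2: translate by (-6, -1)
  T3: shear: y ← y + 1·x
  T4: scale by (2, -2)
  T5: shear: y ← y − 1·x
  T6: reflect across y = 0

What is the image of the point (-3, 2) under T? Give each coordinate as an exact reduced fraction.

T1 shear: x ← x − 2·y: (-3, 2) → (-7, 2)
T2 translate by (-6, -1): (-7, 2) → (-13, 1)
T3 shear: y ← y + 1·x: (-13, 1) → (-13, -12)
T4 scale by (2, -2): (-13, -12) → (-26, 24)
T5 shear: y ← y − 1·x: (-26, 24) → (-26, 50)
T6 reflect across y = 0: (-26, 50) → (-26, -50)

T(p) = (-26, -50)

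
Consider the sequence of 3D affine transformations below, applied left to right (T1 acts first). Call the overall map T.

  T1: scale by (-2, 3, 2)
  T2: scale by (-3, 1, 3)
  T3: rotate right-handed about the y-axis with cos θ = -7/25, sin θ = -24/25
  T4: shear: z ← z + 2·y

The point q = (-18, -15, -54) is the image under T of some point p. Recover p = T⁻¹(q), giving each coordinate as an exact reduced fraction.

p = (-3, -5, 4)

T1 = [-2 0 0 0; 0 3 0 0; 0 0 2 0; 0 0 0 1]
T2·T1 = [6 0 0 0; 0 3 0 0; 0 0 6 0; 0 0 0 1]
T3·…·T1 = [-42/25 0 -144/25 0; 0 3 0 0; 144/25 0 -42/25 0; 0 0 0 1]
T4·…·T1 = [-42/25 0 -144/25 0; 0 3 0 0; 144/25 6 -42/25 0; 0 0 0 1]
det M = 108; M⁻¹ = [-7/150 -8/25 4/25 0; 0 1/3 0 0; -4/25 7/75 -7/150 0; 0 0 0 1]
M⁻¹ · (-18, -15, -54)ᵀ = (-3, -5, 4)ᵀ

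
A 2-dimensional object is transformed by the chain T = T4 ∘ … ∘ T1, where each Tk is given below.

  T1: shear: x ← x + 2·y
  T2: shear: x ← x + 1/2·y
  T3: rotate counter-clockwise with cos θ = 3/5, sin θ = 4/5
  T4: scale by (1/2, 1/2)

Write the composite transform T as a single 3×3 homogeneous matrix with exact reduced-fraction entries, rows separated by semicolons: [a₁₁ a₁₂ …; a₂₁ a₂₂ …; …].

T = [3/10 7/20 0; 2/5 13/10 0; 0 0 1]

T1 = [1 2 0; 0 1 0; 0 0 1]
T2·T1 = [1 5/2 0; 0 1 0; 0 0 1]
T3·…·T1 = [3/5 7/10 0; 4/5 13/5 0; 0 0 1]
T4·…·T1 = [3/10 7/20 0; 2/5 13/10 0; 0 0 1]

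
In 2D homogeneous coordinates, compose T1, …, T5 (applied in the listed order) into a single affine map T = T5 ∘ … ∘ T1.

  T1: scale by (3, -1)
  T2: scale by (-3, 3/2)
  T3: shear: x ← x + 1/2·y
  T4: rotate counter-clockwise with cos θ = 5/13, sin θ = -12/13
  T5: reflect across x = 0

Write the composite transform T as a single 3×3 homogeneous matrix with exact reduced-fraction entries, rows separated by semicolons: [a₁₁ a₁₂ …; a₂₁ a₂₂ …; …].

T1 = [3 0 0; 0 -1 0; 0 0 1]
T2·T1 = [-9 0 0; 0 -3/2 0; 0 0 1]
T3·…·T1 = [-9 -3/4 0; 0 -3/2 0; 0 0 1]
T4·…·T1 = [-45/13 -87/52 0; 108/13 3/26 0; 0 0 1]
T5·…·T1 = [45/13 87/52 0; 108/13 3/26 0; 0 0 1]

T = [45/13 87/52 0; 108/13 3/26 0; 0 0 1]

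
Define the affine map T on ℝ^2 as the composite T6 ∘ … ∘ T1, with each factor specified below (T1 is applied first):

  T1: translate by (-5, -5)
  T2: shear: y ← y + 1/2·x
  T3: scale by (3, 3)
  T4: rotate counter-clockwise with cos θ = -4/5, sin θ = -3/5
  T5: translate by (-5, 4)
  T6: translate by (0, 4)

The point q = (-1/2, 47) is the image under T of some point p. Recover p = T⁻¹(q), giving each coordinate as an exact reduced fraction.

p = (-4, 0)

T1 = [1 0 -5; 0 1 -5; 0 0 1]
T2·T1 = [1 0 -5; 1/2 1 -15/2; 0 0 1]
T3·…·T1 = [3 0 -15; 3/2 3 -45/2; 0 0 1]
T4·…·T1 = [-3/2 9/5 -3/2; -3 -12/5 27; 0 0 1]
T5·…·T1 = [-3/2 9/5 -13/2; -3 -12/5 31; 0 0 1]
T6·…·T1 = [-3/2 9/5 -13/2; -3 -12/5 35; 0 0 1]
det M = 9; M⁻¹ = [-4/15 -1/5 79/15; 1/3 -1/6 8; 0 0 1]
M⁻¹ · (-1/2, 47)ᵀ = (-4, 0)ᵀ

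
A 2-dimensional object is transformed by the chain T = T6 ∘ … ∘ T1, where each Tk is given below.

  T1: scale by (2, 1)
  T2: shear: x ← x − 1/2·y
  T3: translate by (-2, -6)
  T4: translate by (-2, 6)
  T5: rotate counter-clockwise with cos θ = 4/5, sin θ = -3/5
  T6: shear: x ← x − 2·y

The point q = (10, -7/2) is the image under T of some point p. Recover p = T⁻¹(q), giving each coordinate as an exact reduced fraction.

T1 = [2 0 0; 0 1 0; 0 0 1]
T2·T1 = [2 -1/2 0; 0 1 0; 0 0 1]
T3·…·T1 = [2 -1/2 -2; 0 1 -6; 0 0 1]
T4·…·T1 = [2 -1/2 -4; 0 1 0; 0 0 1]
T5·…·T1 = [8/5 1/5 -16/5; -6/5 11/10 12/5; 0 0 1]
T6·…·T1 = [4 -2 -8; -6/5 11/10 12/5; 0 0 1]
det M = 2; M⁻¹ = [11/20 1 2; 3/5 2 0; 0 0 1]
M⁻¹ · (10, -7/2)ᵀ = (4, -1)ᵀ

p = (4, -1)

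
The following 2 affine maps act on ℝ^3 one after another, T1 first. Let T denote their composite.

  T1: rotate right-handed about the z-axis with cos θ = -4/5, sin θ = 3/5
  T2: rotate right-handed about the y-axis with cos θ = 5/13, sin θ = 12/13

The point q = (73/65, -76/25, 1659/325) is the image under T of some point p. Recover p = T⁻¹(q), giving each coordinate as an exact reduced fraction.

T1 = [-4/5 -3/5 0 0; 3/5 -4/5 0 0; 0 0 1 0; 0 0 0 1]
T2·T1 = [-4/13 -3/13 12/13 0; 3/5 -4/5 0 0; 48/65 36/65 5/13 0; 0 0 0 1]
det M = 1; M⁻¹ = [-4/13 3/5 48/65 0; -3/13 -4/5 36/65 0; 12/13 0 5/13 0; 0 0 0 1]
M⁻¹ · (73/65, -76/25, 1659/325)ᵀ = (8/5, 5, 3)ᵀ

p = (8/5, 5, 3)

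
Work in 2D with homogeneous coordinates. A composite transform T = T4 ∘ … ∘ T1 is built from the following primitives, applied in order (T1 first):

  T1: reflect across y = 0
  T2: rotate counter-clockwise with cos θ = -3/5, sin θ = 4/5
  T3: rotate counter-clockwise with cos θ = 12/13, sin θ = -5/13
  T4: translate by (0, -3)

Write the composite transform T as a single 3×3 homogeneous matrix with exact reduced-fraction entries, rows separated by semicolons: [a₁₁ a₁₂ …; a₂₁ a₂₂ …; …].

T1 = [1 0 0; 0 -1 0; 0 0 1]
T2·T1 = [-3/5 4/5 0; 4/5 3/5 0; 0 0 1]
T3·…·T1 = [-16/65 63/65 0; 63/65 16/65 0; 0 0 1]
T4·…·T1 = [-16/65 63/65 0; 63/65 16/65 -3; 0 0 1]

T = [-16/65 63/65 0; 63/65 16/65 -3; 0 0 1]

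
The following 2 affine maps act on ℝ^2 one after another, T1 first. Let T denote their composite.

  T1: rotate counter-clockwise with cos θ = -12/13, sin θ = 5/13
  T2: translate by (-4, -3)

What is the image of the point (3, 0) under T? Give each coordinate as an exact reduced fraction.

T1 rotate counter-clockwise with cos θ = -12/13, sin θ = 5/13: (3, 0) → (-36/13, 15/13)
T2 translate by (-4, -3): (-36/13, 15/13) → (-88/13, -24/13)

T(p) = (-88/13, -24/13)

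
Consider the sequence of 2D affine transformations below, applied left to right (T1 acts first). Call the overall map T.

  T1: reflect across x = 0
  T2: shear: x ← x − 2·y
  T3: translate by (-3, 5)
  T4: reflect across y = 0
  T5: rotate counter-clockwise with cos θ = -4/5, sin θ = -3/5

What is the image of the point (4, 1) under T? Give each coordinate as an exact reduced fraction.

T1 reflect across x = 0: (4, 1) → (-4, 1)
T2 shear: x ← x − 2·y: (-4, 1) → (-6, 1)
T3 translate by (-3, 5): (-6, 1) → (-9, 6)
T4 reflect across y = 0: (-9, 6) → (-9, -6)
T5 rotate counter-clockwise with cos θ = -4/5, sin θ = -3/5: (-9, -6) → (18/5, 51/5)

T(p) = (18/5, 51/5)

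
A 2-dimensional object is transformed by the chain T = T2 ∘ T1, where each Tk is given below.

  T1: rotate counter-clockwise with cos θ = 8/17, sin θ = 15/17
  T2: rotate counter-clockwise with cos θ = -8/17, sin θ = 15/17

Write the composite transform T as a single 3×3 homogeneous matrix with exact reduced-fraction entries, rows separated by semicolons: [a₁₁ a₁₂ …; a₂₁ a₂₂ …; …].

T1 = [8/17 -15/17 0; 15/17 8/17 0; 0 0 1]
T2·T1 = [-1 0 0; 0 -1 0; 0 0 1]

T = [-1 0 0; 0 -1 0; 0 0 1]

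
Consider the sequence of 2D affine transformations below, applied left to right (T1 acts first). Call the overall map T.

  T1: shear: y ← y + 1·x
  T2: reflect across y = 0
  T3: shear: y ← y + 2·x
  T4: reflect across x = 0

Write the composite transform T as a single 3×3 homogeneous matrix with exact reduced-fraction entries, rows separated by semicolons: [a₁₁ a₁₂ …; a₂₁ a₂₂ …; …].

T = [-1 0 0; 1 -1 0; 0 0 1]

T1 = [1 0 0; 1 1 0; 0 0 1]
T2·T1 = [1 0 0; -1 -1 0; 0 0 1]
T3·…·T1 = [1 0 0; 1 -1 0; 0 0 1]
T4·…·T1 = [-1 0 0; 1 -1 0; 0 0 1]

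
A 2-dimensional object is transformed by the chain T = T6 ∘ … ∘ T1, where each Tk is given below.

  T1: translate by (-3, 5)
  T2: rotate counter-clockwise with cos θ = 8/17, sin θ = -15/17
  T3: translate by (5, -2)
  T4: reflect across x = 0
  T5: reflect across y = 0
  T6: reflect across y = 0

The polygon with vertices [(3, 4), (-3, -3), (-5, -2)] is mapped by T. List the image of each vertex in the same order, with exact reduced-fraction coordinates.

T1 translate by (-3, 5): (3, 4) → (0, 9); (-3, -3) → (-6, 2); (-5, -2) → (-8, 3)
T2 rotate counter-clockwise with cos θ = 8/17, sin θ = -15/17: (0, 9) → (135/17, 72/17); (-6, 2) → (-18/17, 106/17); (-8, 3) → (-19/17, 144/17)
T3 translate by (5, -2): (135/17, 72/17) → (220/17, 38/17); (-18/17, 106/17) → (67/17, 72/17); (-19/17, 144/17) → (66/17, 110/17)
T4 reflect across x = 0: (220/17, 38/17) → (-220/17, 38/17); (67/17, 72/17) → (-67/17, 72/17); (66/17, 110/17) → (-66/17, 110/17)
T5 reflect across y = 0: (-220/17, 38/17) → (-220/17, -38/17); (-67/17, 72/17) → (-67/17, -72/17); (-66/17, 110/17) → (-66/17, -110/17)
T6 reflect across y = 0: (-220/17, -38/17) → (-220/17, 38/17); (-67/17, -72/17) → (-67/17, 72/17); (-66/17, -110/17) → (-66/17, 110/17)

image vertices: (-220/17, 38/17), (-67/17, 72/17), (-66/17, 110/17)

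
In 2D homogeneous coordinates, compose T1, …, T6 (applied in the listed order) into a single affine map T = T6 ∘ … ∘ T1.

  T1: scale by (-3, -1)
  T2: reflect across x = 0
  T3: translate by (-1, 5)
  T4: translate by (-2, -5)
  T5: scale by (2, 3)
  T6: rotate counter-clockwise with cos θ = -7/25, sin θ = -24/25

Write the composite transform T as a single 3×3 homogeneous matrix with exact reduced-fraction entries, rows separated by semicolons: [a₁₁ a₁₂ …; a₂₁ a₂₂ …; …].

T = [-42/25 -72/25 42/25; -144/25 21/25 144/25; 0 0 1]

T1 = [-3 0 0; 0 -1 0; 0 0 1]
T2·T1 = [3 0 0; 0 -1 0; 0 0 1]
T3·…·T1 = [3 0 -1; 0 -1 5; 0 0 1]
T4·…·T1 = [3 0 -3; 0 -1 0; 0 0 1]
T5·…·T1 = [6 0 -6; 0 -3 0; 0 0 1]
T6·…·T1 = [-42/25 -72/25 42/25; -144/25 21/25 144/25; 0 0 1]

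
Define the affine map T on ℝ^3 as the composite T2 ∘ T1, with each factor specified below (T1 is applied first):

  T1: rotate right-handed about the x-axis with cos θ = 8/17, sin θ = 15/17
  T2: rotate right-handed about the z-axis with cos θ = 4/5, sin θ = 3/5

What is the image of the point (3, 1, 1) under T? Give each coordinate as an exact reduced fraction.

T(p) = (45/17, 25/17, 23/17)

T1 rotate right-handed about the x-axis with cos θ = 8/17, sin θ = 15/17: (3, 1, 1) → (3, -7/17, 23/17)
T2 rotate right-handed about the z-axis with cos θ = 4/5, sin θ = 3/5: (3, -7/17, 23/17) → (45/17, 25/17, 23/17)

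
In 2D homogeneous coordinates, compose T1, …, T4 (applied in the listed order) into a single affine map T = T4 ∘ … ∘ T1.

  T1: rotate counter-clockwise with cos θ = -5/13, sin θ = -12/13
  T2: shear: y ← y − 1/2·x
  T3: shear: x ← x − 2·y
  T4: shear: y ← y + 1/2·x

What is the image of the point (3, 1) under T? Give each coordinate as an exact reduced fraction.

T1 rotate counter-clockwise with cos θ = -5/13, sin θ = -12/13: (3, 1) → (-3/13, -41/13)
T2 shear: y ← y − 1/2·x: (-3/13, -41/13) → (-3/13, -79/26)
T3 shear: x ← x − 2·y: (-3/13, -79/26) → (76/13, -79/26)
T4 shear: y ← y + 1/2·x: (76/13, -79/26) → (76/13, -3/26)

T(p) = (76/13, -3/26)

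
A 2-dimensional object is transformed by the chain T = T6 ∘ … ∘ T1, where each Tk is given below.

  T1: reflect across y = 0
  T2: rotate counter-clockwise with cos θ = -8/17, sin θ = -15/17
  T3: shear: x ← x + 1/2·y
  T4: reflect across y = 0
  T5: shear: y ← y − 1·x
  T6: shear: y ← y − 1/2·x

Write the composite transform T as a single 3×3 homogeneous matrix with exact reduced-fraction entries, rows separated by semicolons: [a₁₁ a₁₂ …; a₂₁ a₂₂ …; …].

T1 = [1 0 0; 0 -1 0; 0 0 1]
T2·T1 = [-8/17 -15/17 0; -15/17 8/17 0; 0 0 1]
T3·…·T1 = [-31/34 -11/17 0; -15/17 8/17 0; 0 0 1]
T4·…·T1 = [-31/34 -11/17 0; 15/17 -8/17 0; 0 0 1]
T5·…·T1 = [-31/34 -11/17 0; 61/34 3/17 0; 0 0 1]
T6·…·T1 = [-31/34 -11/17 0; 9/4 1/2 0; 0 0 1]

T = [-31/34 -11/17 0; 9/4 1/2 0; 0 0 1]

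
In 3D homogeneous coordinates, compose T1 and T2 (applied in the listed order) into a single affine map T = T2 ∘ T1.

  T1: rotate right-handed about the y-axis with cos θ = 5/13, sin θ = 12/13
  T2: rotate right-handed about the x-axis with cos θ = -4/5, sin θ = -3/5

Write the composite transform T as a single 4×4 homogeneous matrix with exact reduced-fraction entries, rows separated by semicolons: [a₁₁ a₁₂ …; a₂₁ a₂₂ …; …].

T1 = [5/13 0 12/13 0; 0 1 0 0; -12/13 0 5/13 0; 0 0 0 1]
T2·T1 = [5/13 0 12/13 0; -36/65 -4/5 3/13 0; 48/65 -3/5 -4/13 0; 0 0 0 1]

T = [5/13 0 12/13 0; -36/65 -4/5 3/13 0; 48/65 -3/5 -4/13 0; 0 0 0 1]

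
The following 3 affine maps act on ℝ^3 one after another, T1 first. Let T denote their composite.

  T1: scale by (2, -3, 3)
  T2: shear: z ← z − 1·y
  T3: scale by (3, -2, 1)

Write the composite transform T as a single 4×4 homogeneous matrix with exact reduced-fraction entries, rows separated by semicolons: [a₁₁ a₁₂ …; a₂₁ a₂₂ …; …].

T1 = [2 0 0 0; 0 -3 0 0; 0 0 3 0; 0 0 0 1]
T2·T1 = [2 0 0 0; 0 -3 0 0; 0 3 3 0; 0 0 0 1]
T3·…·T1 = [6 0 0 0; 0 6 0 0; 0 3 3 0; 0 0 0 1]

T = [6 0 0 0; 0 6 0 0; 0 3 3 0; 0 0 0 1]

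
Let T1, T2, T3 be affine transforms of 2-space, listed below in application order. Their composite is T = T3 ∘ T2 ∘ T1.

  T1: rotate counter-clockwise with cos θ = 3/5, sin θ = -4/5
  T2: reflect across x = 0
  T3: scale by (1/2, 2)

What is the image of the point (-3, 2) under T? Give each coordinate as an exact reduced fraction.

T1 rotate counter-clockwise with cos θ = 3/5, sin θ = -4/5: (-3, 2) → (-1/5, 18/5)
T2 reflect across x = 0: (-1/5, 18/5) → (1/5, 18/5)
T3 scale by (1/2, 2): (1/5, 18/5) → (1/10, 36/5)

T(p) = (1/10, 36/5)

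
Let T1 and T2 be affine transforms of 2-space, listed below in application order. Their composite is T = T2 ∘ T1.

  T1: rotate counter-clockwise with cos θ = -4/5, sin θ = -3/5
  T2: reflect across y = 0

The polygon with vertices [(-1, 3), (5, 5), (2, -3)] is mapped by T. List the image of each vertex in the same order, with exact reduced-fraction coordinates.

image vertices: (13/5, 9/5), (-1, 7), (-17/5, -6/5)

T1 rotate counter-clockwise with cos θ = -4/5, sin θ = -3/5: (-1, 3) → (13/5, -9/5); (5, 5) → (-1, -7); (2, -3) → (-17/5, 6/5)
T2 reflect across y = 0: (13/5, -9/5) → (13/5, 9/5); (-1, -7) → (-1, 7); (-17/5, 6/5) → (-17/5, -6/5)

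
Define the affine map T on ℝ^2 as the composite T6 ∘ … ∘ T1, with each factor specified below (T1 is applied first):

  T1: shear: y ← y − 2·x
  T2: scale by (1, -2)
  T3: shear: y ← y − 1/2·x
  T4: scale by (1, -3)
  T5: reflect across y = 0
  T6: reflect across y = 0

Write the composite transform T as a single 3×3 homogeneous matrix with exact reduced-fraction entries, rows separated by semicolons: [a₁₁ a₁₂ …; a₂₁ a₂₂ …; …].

T1 = [1 0 0; -2 1 0; 0 0 1]
T2·T1 = [1 0 0; 4 -2 0; 0 0 1]
T3·…·T1 = [1 0 0; 7/2 -2 0; 0 0 1]
T4·…·T1 = [1 0 0; -21/2 6 0; 0 0 1]
T5·…·T1 = [1 0 0; 21/2 -6 0; 0 0 1]
T6·…·T1 = [1 0 0; -21/2 6 0; 0 0 1]

T = [1 0 0; -21/2 6 0; 0 0 1]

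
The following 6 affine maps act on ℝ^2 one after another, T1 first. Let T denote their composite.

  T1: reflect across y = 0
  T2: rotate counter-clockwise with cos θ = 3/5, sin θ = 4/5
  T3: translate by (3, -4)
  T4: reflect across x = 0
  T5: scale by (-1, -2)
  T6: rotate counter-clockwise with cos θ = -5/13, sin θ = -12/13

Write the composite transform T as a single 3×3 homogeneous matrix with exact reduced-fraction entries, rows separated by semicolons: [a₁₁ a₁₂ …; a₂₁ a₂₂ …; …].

T = [-111/65 4/5 81/13; 4/65 -6/5 -76/13; 0 0 1]

T1 = [1 0 0; 0 -1 0; 0 0 1]
T2·T1 = [3/5 4/5 0; 4/5 -3/5 0; 0 0 1]
T3·…·T1 = [3/5 4/5 3; 4/5 -3/5 -4; 0 0 1]
T4·…·T1 = [-3/5 -4/5 -3; 4/5 -3/5 -4; 0 0 1]
T5·…·T1 = [3/5 4/5 3; -8/5 6/5 8; 0 0 1]
T6·…·T1 = [-111/65 4/5 81/13; 4/65 -6/5 -76/13; 0 0 1]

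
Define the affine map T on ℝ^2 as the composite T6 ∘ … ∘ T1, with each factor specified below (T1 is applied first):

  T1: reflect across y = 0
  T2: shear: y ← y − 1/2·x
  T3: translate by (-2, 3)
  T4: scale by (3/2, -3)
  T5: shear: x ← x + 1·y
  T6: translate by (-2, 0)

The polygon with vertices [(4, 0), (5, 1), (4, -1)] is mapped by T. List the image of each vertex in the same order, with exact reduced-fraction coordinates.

T1 reflect across y = 0: (4, 0) → (4, 0); (5, 1) → (5, -1); (4, -1) → (4, 1)
T2 shear: y ← y − 1/2·x: (4, 0) → (4, -2); (5, -1) → (5, -7/2); (4, 1) → (4, -1)
T3 translate by (-2, 3): (4, -2) → (2, 1); (5, -7/2) → (3, -1/2); (4, -1) → (2, 2)
T4 scale by (3/2, -3): (2, 1) → (3, -3); (3, -1/2) → (9/2, 3/2); (2, 2) → (3, -6)
T5 shear: x ← x + 1·y: (3, -3) → (0, -3); (9/2, 3/2) → (6, 3/2); (3, -6) → (-3, -6)
T6 translate by (-2, 0): (0, -3) → (-2, -3); (6, 3/2) → (4, 3/2); (-3, -6) → (-5, -6)

image vertices: (-2, -3), (4, 3/2), (-5, -6)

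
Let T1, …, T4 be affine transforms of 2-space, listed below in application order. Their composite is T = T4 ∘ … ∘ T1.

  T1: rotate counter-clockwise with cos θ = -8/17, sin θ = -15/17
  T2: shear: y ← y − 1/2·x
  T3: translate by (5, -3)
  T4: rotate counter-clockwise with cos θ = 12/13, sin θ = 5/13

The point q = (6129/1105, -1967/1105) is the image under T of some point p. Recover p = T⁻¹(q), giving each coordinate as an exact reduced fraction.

p = (6/5, 0)

T1 = [-8/17 15/17 0; -15/17 -8/17 0; 0 0 1]
T2·T1 = [-8/17 15/17 0; -11/17 -31/34 0; 0 0 1]
T3·…·T1 = [-8/17 15/17 5; -11/17 -31/34 -3; 0 0 1]
T4·…·T1 = [-41/221 515/442 75/13; -172/221 -111/221 -11/13; 0 0 1]
det M = 1; M⁻¹ = [-111/221 -515/442 65/34; 172/221 -41/221 -79/17; 0 0 1]
M⁻¹ · (6129/1105, -1967/1105)ᵀ = (6/5, 0)ᵀ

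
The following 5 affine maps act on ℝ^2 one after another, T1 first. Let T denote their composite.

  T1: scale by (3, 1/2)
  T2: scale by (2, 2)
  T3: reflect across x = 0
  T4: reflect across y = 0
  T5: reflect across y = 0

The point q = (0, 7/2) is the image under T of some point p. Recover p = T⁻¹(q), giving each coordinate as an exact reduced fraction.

p = (0, 7/2)

T1 = [3 0 0; 0 1/2 0; 0 0 1]
T2·T1 = [6 0 0; 0 1 0; 0 0 1]
T3·…·T1 = [-6 0 0; 0 1 0; 0 0 1]
T4·…·T1 = [-6 0 0; 0 -1 0; 0 0 1]
T5·…·T1 = [-6 0 0; 0 1 0; 0 0 1]
det M = -6; M⁻¹ = [-1/6 0 0; 0 1 0; 0 0 1]
M⁻¹ · (0, 7/2)ᵀ = (0, 7/2)ᵀ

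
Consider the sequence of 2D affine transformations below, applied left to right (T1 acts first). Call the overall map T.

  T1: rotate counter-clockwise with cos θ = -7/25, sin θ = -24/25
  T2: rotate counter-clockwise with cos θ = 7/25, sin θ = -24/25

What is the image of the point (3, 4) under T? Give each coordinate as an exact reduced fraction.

T1 rotate counter-clockwise with cos θ = -7/25, sin θ = -24/25: (3, 4) → (3, -4)
T2 rotate counter-clockwise with cos θ = 7/25, sin θ = -24/25: (3, -4) → (-3, -4)

T(p) = (-3, -4)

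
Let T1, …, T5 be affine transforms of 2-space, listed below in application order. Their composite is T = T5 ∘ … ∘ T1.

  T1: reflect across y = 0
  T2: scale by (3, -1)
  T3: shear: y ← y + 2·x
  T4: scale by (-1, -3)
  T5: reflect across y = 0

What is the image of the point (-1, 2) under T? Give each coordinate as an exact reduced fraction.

T(p) = (3, -12)

T1 reflect across y = 0: (-1, 2) → (-1, -2)
T2 scale by (3, -1): (-1, -2) → (-3, 2)
T3 shear: y ← y + 2·x: (-3, 2) → (-3, -4)
T4 scale by (-1, -3): (-3, -4) → (3, 12)
T5 reflect across y = 0: (3, 12) → (3, -12)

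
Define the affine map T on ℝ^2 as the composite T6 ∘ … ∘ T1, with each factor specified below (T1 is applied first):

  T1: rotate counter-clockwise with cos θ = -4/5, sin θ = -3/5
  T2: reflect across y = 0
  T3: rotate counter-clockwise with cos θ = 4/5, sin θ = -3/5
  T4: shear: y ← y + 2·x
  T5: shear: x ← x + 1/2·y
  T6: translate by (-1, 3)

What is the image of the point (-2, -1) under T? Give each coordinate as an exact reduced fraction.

T1 rotate counter-clockwise with cos θ = -4/5, sin θ = -3/5: (-2, -1) → (1, 2)
T2 reflect across y = 0: (1, 2) → (1, -2)
T3 rotate counter-clockwise with cos θ = 4/5, sin θ = -3/5: (1, -2) → (-2/5, -11/5)
T4 shear: y ← y + 2·x: (-2/5, -11/5) → (-2/5, -3)
T5 shear: x ← x + 1/2·y: (-2/5, -3) → (-19/10, -3)
T6 translate by (-1, 3): (-19/10, -3) → (-29/10, 0)

T(p) = (-29/10, 0)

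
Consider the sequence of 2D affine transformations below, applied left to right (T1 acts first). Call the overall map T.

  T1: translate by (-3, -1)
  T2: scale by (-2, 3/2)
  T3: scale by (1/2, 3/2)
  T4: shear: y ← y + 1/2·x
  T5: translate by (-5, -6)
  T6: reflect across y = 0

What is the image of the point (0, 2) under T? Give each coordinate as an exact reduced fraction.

T1 translate by (-3, -1): (0, 2) → (-3, 1)
T2 scale by (-2, 3/2): (-3, 1) → (6, 3/2)
T3 scale by (1/2, 3/2): (6, 3/2) → (3, 9/4)
T4 shear: y ← y + 1/2·x: (3, 9/4) → (3, 15/4)
T5 translate by (-5, -6): (3, 15/4) → (-2, -9/4)
T6 reflect across y = 0: (-2, -9/4) → (-2, 9/4)

T(p) = (-2, 9/4)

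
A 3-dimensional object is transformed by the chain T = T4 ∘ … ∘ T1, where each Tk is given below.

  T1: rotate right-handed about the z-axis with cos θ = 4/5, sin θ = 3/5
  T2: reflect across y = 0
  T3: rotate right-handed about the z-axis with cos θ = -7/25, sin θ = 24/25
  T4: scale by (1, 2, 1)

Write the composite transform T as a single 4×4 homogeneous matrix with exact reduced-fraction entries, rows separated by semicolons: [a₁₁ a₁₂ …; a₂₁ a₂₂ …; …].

T = [44/125 117/125 0 0; 234/125 -88/125 0 0; 0 0 1 0; 0 0 0 1]

T1 = [4/5 -3/5 0 0; 3/5 4/5 0 0; 0 0 1 0; 0 0 0 1]
T2·T1 = [4/5 -3/5 0 0; -3/5 -4/5 0 0; 0 0 1 0; 0 0 0 1]
T3·…·T1 = [44/125 117/125 0 0; 117/125 -44/125 0 0; 0 0 1 0; 0 0 0 1]
T4·…·T1 = [44/125 117/125 0 0; 234/125 -88/125 0 0; 0 0 1 0; 0 0 0 1]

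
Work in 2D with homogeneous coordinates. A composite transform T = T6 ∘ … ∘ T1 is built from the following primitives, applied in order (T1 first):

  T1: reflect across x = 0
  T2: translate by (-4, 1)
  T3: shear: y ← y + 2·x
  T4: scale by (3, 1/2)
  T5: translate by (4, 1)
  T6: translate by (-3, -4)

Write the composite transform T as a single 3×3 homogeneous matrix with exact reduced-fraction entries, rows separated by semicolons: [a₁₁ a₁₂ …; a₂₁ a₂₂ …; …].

T1 = [-1 0 0; 0 1 0; 0 0 1]
T2·T1 = [-1 0 -4; 0 1 1; 0 0 1]
T3·…·T1 = [-1 0 -4; -2 1 -7; 0 0 1]
T4·…·T1 = [-3 0 -12; -1 1/2 -7/2; 0 0 1]
T5·…·T1 = [-3 0 -8; -1 1/2 -5/2; 0 0 1]
T6·…·T1 = [-3 0 -11; -1 1/2 -13/2; 0 0 1]

T = [-3 0 -11; -1 1/2 -13/2; 0 0 1]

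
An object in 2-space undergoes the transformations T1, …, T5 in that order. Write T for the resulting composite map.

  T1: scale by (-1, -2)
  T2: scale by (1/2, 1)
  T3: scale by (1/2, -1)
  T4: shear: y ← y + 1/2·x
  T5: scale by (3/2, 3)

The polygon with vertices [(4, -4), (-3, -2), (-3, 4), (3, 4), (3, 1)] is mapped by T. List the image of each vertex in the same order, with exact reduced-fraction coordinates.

T1 scale by (-1, -2): (4, -4) → (-4, 8); (-3, -2) → (3, 4); (-3, 4) → (3, -8); (3, 4) → (-3, -8); (3, 1) → (-3, -2)
T2 scale by (1/2, 1): (-4, 8) → (-2, 8); (3, 4) → (3/2, 4); (3, -8) → (3/2, -8); (-3, -8) → (-3/2, -8); (-3, -2) → (-3/2, -2)
T3 scale by (1/2, -1): (-2, 8) → (-1, -8); (3/2, 4) → (3/4, -4); (3/2, -8) → (3/4, 8); (-3/2, -8) → (-3/4, 8); (-3/2, -2) → (-3/4, 2)
T4 shear: y ← y + 1/2·x: (-1, -8) → (-1, -17/2); (3/4, -4) → (3/4, -29/8); (3/4, 8) → (3/4, 67/8); (-3/4, 8) → (-3/4, 61/8); (-3/4, 2) → (-3/4, 13/8)
T5 scale by (3/2, 3): (-1, -17/2) → (-3/2, -51/2); (3/4, -29/8) → (9/8, -87/8); (3/4, 67/8) → (9/8, 201/8); (-3/4, 61/8) → (-9/8, 183/8); (-3/4, 13/8) → (-9/8, 39/8)

image vertices: (-3/2, -51/2), (9/8, -87/8), (9/8, 201/8), (-9/8, 183/8), (-9/8, 39/8)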